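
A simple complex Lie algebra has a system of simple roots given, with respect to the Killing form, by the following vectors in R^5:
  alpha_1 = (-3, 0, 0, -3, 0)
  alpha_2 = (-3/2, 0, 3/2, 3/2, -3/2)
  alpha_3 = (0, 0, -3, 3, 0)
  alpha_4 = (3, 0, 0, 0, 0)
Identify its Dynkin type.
type F_4

Compute the Cartan integers a_ij = 2(alpha_i, alpha_j)/(alpha_j, alpha_j); the resulting 4x4 Cartan matrix is
[[2, 0, -1, -2], [0, 2, 0, -1], [-1, 0, 2, 0], [-1, -1, 0, 2]].
The roots have two lengths (squared-length ratio 2:1); the short ones are alpha_{2,4}. The associated Dynkin diagram is a chain of 4 nodes with a double edge between the middle two (F_4), so the type is F_4.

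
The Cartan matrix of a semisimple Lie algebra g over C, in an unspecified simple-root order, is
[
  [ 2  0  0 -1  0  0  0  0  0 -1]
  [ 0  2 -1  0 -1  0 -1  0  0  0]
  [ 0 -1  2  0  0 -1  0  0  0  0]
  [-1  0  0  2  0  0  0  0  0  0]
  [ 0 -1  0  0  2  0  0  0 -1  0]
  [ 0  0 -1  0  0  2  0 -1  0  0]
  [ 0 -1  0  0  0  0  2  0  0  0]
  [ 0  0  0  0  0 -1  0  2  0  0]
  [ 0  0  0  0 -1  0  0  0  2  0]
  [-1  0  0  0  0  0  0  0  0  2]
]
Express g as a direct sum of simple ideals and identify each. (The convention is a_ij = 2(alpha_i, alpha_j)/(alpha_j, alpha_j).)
A3 ⊕ E7

The diagram associated to this matrix has two connected components: the simple roots {alpha_1, alpha_4, alpha_10} form a chain of 3 nodes with single edges (A_3), and {alpha_2, alpha_3, alpha_5, alpha_6, alpha_7, alpha_8, alpha_9} form a chain of 6 nodes with one extra node attached to the third node from one end (E_7). A semisimple Lie algebra decomposes uniquely as the direct sum of simple ideals, one per connected component of its Dynkin diagram, so g ≅ A_3 ⊕ E_7 (dimension 15 + 133 = 148).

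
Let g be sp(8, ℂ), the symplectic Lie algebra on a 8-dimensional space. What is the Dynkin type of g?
C4

This is sp(8), which has dimension 8(8+1)/2 = 36 and rank 8/2 = 4. In the classification of classical Lie algebras, the symplectic algebra sp(2n) has type C_n; here n = 4, so the Dynkin diagram is a chain of 4 nodes with a double edge at one end; the terminal node there is the unique long simple root (C_4). Hence the type is C_4.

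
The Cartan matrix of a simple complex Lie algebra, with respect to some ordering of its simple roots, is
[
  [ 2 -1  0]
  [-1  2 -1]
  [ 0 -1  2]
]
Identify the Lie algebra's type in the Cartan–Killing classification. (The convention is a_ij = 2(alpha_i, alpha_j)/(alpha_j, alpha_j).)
The matrix has rank 3 with 2's on the diagonal. Reading the off-diagonal entries as Dynkin edges (a single edge where a_ij = a_ji = -1; a double or triple edge where a_ij * a_ji = 2 or 3), the diagram is a chain of 3 nodes with single edges (A_3). One simple-root ordering that puts it in standard form is (alpha_1, alpha_2, alpha_3). So the algebra is type A_3, i.e. sl(4).

A3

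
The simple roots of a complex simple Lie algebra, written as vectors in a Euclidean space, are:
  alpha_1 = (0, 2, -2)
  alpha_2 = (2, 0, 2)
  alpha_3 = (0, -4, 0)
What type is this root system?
Compute the Cartan integers a_ij = 2(alpha_i, alpha_j)/(alpha_j, alpha_j); the resulting 3x3 Cartan matrix is
[[2, -1, -1], [-1, 2, 0], [-2, 0, 2]].
The roots have two lengths (squared-length ratio 2:1); the short ones are alpha_{1,2}. The associated Dynkin diagram is a chain of 3 nodes with a double edge at one end; the terminal node there is the unique long simple root (C_3), so the type is C_3 (the algebra sp(6)).

type C_3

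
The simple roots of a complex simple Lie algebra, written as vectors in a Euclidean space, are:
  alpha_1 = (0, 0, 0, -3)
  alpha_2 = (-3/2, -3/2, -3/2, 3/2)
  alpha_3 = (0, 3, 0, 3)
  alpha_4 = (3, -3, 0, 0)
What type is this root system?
F_4

Compute the Cartan integers a_ij = 2(alpha_i, alpha_j)/(alpha_j, alpha_j); the resulting 4x4 Cartan matrix is
[[2, -1, -1, 0], [-1, 2, 0, 0], [-2, 0, 2, -1], [0, 0, -1, 2]].
The roots have two lengths (squared-length ratio 2:1); the short ones are alpha_{1,2}. The associated Dynkin diagram is a chain of 4 nodes with a double edge between the middle two (F_4), so the type is F_4.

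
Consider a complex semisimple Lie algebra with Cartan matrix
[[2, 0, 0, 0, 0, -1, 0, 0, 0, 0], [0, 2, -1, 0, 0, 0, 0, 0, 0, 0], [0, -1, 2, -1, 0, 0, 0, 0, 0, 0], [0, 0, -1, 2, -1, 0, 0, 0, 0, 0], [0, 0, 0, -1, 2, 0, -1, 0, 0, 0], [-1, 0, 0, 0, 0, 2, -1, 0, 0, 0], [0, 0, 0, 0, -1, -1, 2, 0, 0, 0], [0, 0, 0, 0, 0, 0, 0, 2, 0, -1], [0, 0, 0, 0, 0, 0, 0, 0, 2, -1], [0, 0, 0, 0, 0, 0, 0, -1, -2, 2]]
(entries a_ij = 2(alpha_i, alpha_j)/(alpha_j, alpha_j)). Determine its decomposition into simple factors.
A_7 (sl(8)) + B_3 (so(7))

The diagram associated to this matrix has two connected components: the simple roots {alpha_1, alpha_2, alpha_3, alpha_4, alpha_5, alpha_6, alpha_7} form a chain of 7 nodes with single edges (A_7), and {alpha_8, alpha_9, alpha_10} form a chain of 3 nodes with a double edge at one end; the terminal node there is the unique short simple root (B_3). A semisimple Lie algebra decomposes uniquely as the direct sum of simple ideals, one per connected component of its Dynkin diagram, so g ≅ A_7 ⊕ B_3 (dimension 63 + 21 = 84).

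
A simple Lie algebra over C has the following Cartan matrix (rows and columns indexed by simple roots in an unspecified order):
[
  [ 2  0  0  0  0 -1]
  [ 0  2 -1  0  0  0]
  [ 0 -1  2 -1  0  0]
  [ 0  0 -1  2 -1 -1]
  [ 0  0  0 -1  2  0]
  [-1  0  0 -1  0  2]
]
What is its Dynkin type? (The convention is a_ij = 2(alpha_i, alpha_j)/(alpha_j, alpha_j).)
E_6

The matrix has rank 6 with 2's on the diagonal. Reading the off-diagonal entries as Dynkin edges (a single edge where a_ij = a_ji = -1; a double or triple edge where a_ij * a_ji = 2 or 3), the diagram is a chain of 5 nodes with one extra node attached to the third node from one end (E_6). One simple-root ordering that puts it in standard form is (alpha_1, alpha_5, alpha_6, alpha_4, alpha_3, alpha_2). So the algebra is type E_6.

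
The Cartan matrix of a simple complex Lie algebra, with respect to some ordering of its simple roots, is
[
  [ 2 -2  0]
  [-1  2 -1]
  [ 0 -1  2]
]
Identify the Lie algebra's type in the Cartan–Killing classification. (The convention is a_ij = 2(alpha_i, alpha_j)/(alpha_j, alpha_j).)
type C_3

The matrix has rank 3 with 2's on the diagonal. Reading the off-diagonal entries as Dynkin edges (a single edge where a_ij = a_ji = -1; a double or triple edge where a_ij * a_ji = 2 or 3), the diagram is a chain of 3 nodes with a double edge at one end; the terminal node there is the unique long simple root (C_3). One simple-root ordering that puts it in standard form is (alpha_3, alpha_2, alpha_1). So the algebra is type C_3, i.e. sp(6).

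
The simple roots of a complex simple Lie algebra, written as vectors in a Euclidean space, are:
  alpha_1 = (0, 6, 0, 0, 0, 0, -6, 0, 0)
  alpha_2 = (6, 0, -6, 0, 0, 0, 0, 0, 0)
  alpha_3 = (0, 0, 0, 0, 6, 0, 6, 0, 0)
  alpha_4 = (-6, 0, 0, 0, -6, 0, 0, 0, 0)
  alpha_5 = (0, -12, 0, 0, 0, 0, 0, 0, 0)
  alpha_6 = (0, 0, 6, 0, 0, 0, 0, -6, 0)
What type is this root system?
C6

Compute the Cartan integers a_ij = 2(alpha_i, alpha_j)/(alpha_j, alpha_j); the resulting 6x6 Cartan matrix is
[[2, 0, -1, 0, -1, 0], [0, 2, 0, -1, 0, -1], [-1, 0, 2, -1, 0, 0], [0, -1, -1, 2, 0, 0], [-2, 0, 0, 0, 2, 0], [0, -1, 0, 0, 0, 2]].
The roots have two lengths (squared-length ratio 2:1); the short ones are alpha_{1,2,3,4,6}. The associated Dynkin diagram is a chain of 6 nodes with a double edge at one end; the terminal node there is the unique long simple root (C_6), so the type is C_6 (the algebra sp(12)).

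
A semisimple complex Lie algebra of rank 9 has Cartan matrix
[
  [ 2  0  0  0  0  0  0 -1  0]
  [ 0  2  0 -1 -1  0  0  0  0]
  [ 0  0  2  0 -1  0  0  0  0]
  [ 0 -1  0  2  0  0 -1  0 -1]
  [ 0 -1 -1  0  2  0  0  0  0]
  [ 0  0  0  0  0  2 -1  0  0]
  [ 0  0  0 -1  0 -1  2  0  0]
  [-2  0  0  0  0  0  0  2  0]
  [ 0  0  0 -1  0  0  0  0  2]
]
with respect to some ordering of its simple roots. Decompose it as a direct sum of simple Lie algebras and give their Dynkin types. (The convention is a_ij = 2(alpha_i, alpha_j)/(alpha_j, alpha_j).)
The diagram associated to this matrix has two connected components: the simple roots {alpha_1, alpha_8} form a chain of 2 nodes with a double edge at one end; the terminal node there is the unique short simple root (B_2), and {alpha_2, alpha_3, alpha_4, alpha_5, alpha_6, alpha_7, alpha_9} form a chain of 6 nodes with one extra node attached to the third node from one end (E_7). A semisimple Lie algebra decomposes uniquely as the direct sum of simple ideals, one per connected component of its Dynkin diagram, so g ≅ B_2 ⊕ E_7 (dimension 10 + 133 = 143).

B_2 (so(5)) ⊕ E_7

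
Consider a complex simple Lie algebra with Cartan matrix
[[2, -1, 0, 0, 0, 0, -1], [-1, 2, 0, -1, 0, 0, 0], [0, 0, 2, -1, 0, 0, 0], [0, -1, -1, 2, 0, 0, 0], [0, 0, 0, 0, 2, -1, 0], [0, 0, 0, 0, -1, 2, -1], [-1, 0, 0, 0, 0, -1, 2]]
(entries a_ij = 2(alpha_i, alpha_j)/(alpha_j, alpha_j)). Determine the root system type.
The matrix has rank 7 with 2's on the diagonal. Reading the off-diagonal entries as Dynkin edges (a single edge where a_ij = a_ji = -1; a double or triple edge where a_ij * a_ji = 2 or 3), the diagram is a chain of 7 nodes with single edges (A_7). One simple-root ordering that puts it in standard form is (alpha_5, alpha_6, alpha_7, alpha_1, alpha_2, alpha_4, alpha_3). So the algebra is type A_7, i.e. sl(8).

A7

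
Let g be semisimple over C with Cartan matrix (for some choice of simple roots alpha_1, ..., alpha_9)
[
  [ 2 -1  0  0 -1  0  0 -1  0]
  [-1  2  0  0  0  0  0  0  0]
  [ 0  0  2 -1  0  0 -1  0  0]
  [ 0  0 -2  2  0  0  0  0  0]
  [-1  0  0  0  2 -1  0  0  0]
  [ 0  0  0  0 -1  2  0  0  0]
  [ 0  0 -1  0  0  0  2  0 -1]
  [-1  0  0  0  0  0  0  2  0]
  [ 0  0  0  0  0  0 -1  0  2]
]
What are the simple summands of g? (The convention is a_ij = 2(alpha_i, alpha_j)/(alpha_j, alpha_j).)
The diagram associated to this matrix has two connected components: the simple roots {alpha_3, alpha_4, alpha_7, alpha_9} form a chain of 4 nodes with a double edge at one end; the terminal node there is the unique long simple root (C_4), and {alpha_1, alpha_2, alpha_5, alpha_6, alpha_8} form a chain of 3 nodes with a fork of two nodes at one end (D_5). A semisimple Lie algebra decomposes uniquely as the direct sum of simple ideals, one per connected component of its Dynkin diagram, so g ≅ C_4 ⊕ D_5 (dimension 36 + 45 = 81).

type C_4 ⊕ type D_5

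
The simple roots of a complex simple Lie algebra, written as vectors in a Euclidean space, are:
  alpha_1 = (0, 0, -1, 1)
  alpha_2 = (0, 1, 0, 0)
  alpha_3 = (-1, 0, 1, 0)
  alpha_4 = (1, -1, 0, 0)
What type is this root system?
B_4

Compute the Cartan integers a_ij = 2(alpha_i, alpha_j)/(alpha_j, alpha_j); the resulting 4x4 Cartan matrix is
[[2, 0, -1, 0], [0, 2, 0, -1], [-1, 0, 2, -1], [0, -2, -1, 2]].
The roots have two lengths (squared-length ratio 2:1); the short ones are alpha_{2}. The associated Dynkin diagram is a chain of 4 nodes with a double edge at one end; the terminal node there is the unique short simple root (B_4), so the type is B_4 (the algebra so(9)).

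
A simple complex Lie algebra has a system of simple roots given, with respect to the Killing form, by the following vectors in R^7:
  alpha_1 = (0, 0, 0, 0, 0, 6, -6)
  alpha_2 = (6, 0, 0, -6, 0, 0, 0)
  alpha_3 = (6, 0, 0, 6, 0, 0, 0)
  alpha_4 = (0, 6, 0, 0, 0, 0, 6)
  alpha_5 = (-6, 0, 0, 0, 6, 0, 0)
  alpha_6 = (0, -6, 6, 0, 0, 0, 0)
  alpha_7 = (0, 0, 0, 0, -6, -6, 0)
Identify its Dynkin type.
type D_7

Compute the Cartan integers a_ij = 2(alpha_i, alpha_j)/(alpha_j, alpha_j); the resulting 7x7 Cartan matrix is
[[2, 0, 0, -1, 0, 0, -1], [0, 2, 0, 0, -1, 0, 0], [0, 0, 2, 0, -1, 0, 0], [-1, 0, 0, 2, 0, -1, 0], [0, -1, -1, 0, 2, 0, -1], [0, 0, 0, -1, 0, 2, 0], [-1, 0, 0, 0, -1, 0, 2]].
All simple roots have the same length, so the diagram is simply laced. The associated Dynkin diagram is a chain of 5 nodes with a fork of two nodes at one end (D_7), so the type is D_7 (the algebra so(14)).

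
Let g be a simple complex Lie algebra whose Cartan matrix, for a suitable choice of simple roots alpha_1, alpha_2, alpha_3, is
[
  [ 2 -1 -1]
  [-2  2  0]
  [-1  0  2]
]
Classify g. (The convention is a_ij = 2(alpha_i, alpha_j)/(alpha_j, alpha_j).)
The matrix has rank 3 with 2's on the diagonal. Reading the off-diagonal entries as Dynkin edges (a single edge where a_ij = a_ji = -1; a double or triple edge where a_ij * a_ji = 2 or 3), the diagram is a chain of 3 nodes with a double edge at one end; the terminal node there is the unique long simple root (C_3). One simple-root ordering that puts it in standard form is (alpha_3, alpha_1, alpha_2). So the algebra is type C_3, i.e. sp(6).

type C_3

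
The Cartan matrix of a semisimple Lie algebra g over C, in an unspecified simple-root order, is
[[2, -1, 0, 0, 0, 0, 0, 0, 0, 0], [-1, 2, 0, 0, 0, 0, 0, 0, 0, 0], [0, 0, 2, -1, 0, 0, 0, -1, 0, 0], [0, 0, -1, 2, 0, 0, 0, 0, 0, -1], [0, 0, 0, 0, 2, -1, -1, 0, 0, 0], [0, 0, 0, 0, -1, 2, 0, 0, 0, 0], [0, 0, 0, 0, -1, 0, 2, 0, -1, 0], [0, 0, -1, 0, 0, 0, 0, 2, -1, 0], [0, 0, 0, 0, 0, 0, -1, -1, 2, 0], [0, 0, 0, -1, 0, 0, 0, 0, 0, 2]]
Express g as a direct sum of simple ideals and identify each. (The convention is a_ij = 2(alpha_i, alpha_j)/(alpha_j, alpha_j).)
A2 ⊕ A8

The diagram associated to this matrix has two connected components: the simple roots {alpha_1, alpha_2} form a chain of 2 nodes with single edges (A_2), and {alpha_3, alpha_4, alpha_5, alpha_6, alpha_7, alpha_8, alpha_9, alpha_10} form a chain of 8 nodes with single edges (A_8). A semisimple Lie algebra decomposes uniquely as the direct sum of simple ideals, one per connected component of its Dynkin diagram, so g ≅ A_2 ⊕ A_8 (dimension 8 + 80 = 88).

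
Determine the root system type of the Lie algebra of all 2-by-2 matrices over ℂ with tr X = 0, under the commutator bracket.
This is sl(2), which has dimension 2^2 - 1 = 3 and rank 2 - 1 = 1 (a Cartan subalgebra is the diagonal traceless matrices). In the classification of classical Lie algebras, the special linear algebra sl(n+1) has type A_n; here n = 1, so the Dynkin diagram is a chain of 1 nodes with single edges (A_1). Hence the type is A_1.

A_1 (sl(2))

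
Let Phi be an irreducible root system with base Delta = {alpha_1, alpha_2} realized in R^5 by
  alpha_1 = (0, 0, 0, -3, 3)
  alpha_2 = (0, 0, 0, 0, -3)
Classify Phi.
B_2

Compute the Cartan integers a_ij = 2(alpha_i, alpha_j)/(alpha_j, alpha_j); the resulting 2x2 Cartan matrix is
[[2, -2], [-1, 2]].
The roots have two lengths (squared-length ratio 2:1); the short ones are alpha_{2}. The associated Dynkin diagram is a chain of 2 nodes with a double edge at one end; the terminal node there is the unique short simple root (B_2), so the type is B_2 (the algebra so(5)).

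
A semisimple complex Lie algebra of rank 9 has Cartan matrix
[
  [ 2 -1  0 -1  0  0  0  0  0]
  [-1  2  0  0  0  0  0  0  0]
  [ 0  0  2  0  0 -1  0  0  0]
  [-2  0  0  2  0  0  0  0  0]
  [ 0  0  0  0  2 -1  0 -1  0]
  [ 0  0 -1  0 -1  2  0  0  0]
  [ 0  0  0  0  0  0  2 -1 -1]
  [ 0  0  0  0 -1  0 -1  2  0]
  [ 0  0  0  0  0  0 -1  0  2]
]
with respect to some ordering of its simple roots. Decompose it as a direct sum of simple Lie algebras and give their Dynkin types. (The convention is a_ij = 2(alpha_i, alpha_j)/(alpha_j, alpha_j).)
The diagram associated to this matrix has two connected components: the simple roots {alpha_3, alpha_5, alpha_6, alpha_7, alpha_8, alpha_9} form a chain of 6 nodes with single edges (A_6), and {alpha_1, alpha_2, alpha_4} form a chain of 3 nodes with a double edge at one end; the terminal node there is the unique long simple root (C_3). A semisimple Lie algebra decomposes uniquely as the direct sum of simple ideals, one per connected component of its Dynkin diagram, so g ≅ A_6 ⊕ C_3 (dimension 48 + 21 = 69).

A6 ⊕ C3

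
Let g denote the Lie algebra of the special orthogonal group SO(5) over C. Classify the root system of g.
This is so(5) with 5 odd, which has dimension 5(5-1)/2 = 10 and rank (5-1)/2 = 2. In the classification of classical Lie algebras, the orthogonal algebra so(2n+1) in an odd number of variables has type B_n; here n = 2, so the Dynkin diagram is a chain of 2 nodes with a double edge at one end; the terminal node there is the unique short simple root (B_2). Hence the type is B_2.

B_2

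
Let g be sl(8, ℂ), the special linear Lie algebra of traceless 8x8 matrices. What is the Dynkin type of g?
This is sl(8), which has dimension 8^2 - 1 = 63 and rank 8 - 1 = 7 (a Cartan subalgebra is the diagonal traceless matrices). In the classification of classical Lie algebras, the special linear algebra sl(n+1) has type A_n; here n = 7, so the Dynkin diagram is a chain of 7 nodes with single edges (A_7). Hence the type is A_7.

A_7 (sl(8))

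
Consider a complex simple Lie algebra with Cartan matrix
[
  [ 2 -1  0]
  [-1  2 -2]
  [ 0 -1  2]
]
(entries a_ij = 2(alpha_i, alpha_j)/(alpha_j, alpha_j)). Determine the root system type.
The matrix has rank 3 with 2's on the diagonal. Reading the off-diagonal entries as Dynkin edges (a single edge where a_ij = a_ji = -1; a double or triple edge where a_ij * a_ji = 2 or 3), the diagram is a chain of 3 nodes with a double edge at one end; the terminal node there is the unique short simple root (B_3). One simple-root ordering that puts it in standard form is (alpha_1, alpha_2, alpha_3). So the algebra is type B_3, i.e. so(7).

B_3 (so(7))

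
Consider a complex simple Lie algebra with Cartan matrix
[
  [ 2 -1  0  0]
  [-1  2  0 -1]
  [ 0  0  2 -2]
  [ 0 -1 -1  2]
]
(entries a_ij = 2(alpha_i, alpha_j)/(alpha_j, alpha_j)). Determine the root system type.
C_4 (sp(8))

The matrix has rank 4 with 2's on the diagonal. Reading the off-diagonal entries as Dynkin edges (a single edge where a_ij = a_ji = -1; a double or triple edge where a_ij * a_ji = 2 or 3), the diagram is a chain of 4 nodes with a double edge at one end; the terminal node there is the unique long simple root (C_4). One simple-root ordering that puts it in standard form is (alpha_1, alpha_2, alpha_4, alpha_3). So the algebra is type C_4, i.e. sp(8).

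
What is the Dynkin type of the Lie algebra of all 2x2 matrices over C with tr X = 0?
This is sl(2), which has dimension 2^2 - 1 = 3 and rank 2 - 1 = 1 (a Cartan subalgebra is the diagonal traceless matrices). In the classification of classical Lie algebras, the special linear algebra sl(n+1) has type A_n; here n = 1, so the Dynkin diagram is a chain of 1 nodes with single edges (A_1). Hence the type is A_1.

A1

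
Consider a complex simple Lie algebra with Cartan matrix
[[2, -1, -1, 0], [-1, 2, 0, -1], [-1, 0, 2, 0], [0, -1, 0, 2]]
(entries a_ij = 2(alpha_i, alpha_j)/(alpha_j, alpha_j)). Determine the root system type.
type A_4

The matrix has rank 4 with 2's on the diagonal. Reading the off-diagonal entries as Dynkin edges (a single edge where a_ij = a_ji = -1; a double or triple edge where a_ij * a_ji = 2 or 3), the diagram is a chain of 4 nodes with single edges (A_4). One simple-root ordering that puts it in standard form is (alpha_4, alpha_2, alpha_1, alpha_3). So the algebra is type A_4, i.e. sl(5).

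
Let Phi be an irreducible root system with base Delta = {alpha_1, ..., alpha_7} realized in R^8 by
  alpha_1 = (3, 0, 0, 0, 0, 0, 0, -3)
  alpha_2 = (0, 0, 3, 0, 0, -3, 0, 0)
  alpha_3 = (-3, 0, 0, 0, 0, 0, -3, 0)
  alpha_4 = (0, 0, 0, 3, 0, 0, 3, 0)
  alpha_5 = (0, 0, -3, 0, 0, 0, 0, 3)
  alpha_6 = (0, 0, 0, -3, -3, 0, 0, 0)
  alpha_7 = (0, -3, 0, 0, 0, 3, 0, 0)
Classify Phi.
Compute the Cartan integers a_ij = 2(alpha_i, alpha_j)/(alpha_j, alpha_j); the resulting 7x7 Cartan matrix is
[[2, 0, -1, 0, -1, 0, 0], [0, 2, 0, 0, -1, 0, -1], [-1, 0, 2, -1, 0, 0, 0], [0, 0, -1, 2, 0, -1, 0], [-1, -1, 0, 0, 2, 0, 0], [0, 0, 0, -1, 0, 2, 0], [0, -1, 0, 0, 0, 0, 2]].
All simple roots have the same length, so the diagram is simply laced. The associated Dynkin diagram is a chain of 7 nodes with single edges (A_7), so the type is A_7 (the algebra sl(8)).

A_7 (sl(8))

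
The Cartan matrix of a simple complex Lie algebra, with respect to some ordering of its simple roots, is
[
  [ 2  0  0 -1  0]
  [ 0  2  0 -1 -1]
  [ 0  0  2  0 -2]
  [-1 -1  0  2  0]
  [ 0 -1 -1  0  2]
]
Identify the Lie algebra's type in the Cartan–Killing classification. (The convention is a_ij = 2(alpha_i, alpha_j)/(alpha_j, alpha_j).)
The matrix has rank 5 with 2's on the diagonal. Reading the off-diagonal entries as Dynkin edges (a single edge where a_ij = a_ji = -1; a double or triple edge where a_ij * a_ji = 2 or 3), the diagram is a chain of 5 nodes with a double edge at one end; the terminal node there is the unique long simple root (C_5). One simple-root ordering that puts it in standard form is (alpha_1, alpha_4, alpha_2, alpha_5, alpha_3). So the algebra is type C_5, i.e. sp(10).

C5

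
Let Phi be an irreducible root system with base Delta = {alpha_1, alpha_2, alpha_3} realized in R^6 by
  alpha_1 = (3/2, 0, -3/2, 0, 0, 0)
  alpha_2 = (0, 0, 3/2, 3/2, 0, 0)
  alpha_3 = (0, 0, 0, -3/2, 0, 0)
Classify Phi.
Compute the Cartan integers a_ij = 2(alpha_i, alpha_j)/(alpha_j, alpha_j); the resulting 3x3 Cartan matrix is
[[2, -1, 0], [-1, 2, -2], [0, -1, 2]].
The roots have two lengths (squared-length ratio 2:1); the short ones are alpha_{3}. The associated Dynkin diagram is a chain of 3 nodes with a double edge at one end; the terminal node there is the unique short simple root (B_3), so the type is B_3 (the algebra so(7)).

B_3 (so(7))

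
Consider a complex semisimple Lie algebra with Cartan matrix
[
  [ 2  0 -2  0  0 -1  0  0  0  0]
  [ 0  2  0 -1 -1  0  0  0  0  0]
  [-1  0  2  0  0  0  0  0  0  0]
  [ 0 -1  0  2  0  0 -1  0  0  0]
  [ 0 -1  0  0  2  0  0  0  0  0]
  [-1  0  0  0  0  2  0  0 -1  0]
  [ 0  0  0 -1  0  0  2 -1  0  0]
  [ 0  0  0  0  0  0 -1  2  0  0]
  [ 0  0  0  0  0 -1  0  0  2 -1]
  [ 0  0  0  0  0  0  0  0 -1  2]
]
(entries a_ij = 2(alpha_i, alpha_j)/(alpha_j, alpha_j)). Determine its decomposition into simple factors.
A_5 (sl(6)) + B_5 (so(11))

The diagram associated to this matrix has two connected components: the simple roots {alpha_2, alpha_4, alpha_5, alpha_7, alpha_8} form a chain of 5 nodes with single edges (A_5), and {alpha_1, alpha_3, alpha_6, alpha_9, alpha_10} form a chain of 5 nodes with a double edge at one end; the terminal node there is the unique short simple root (B_5). A semisimple Lie algebra decomposes uniquely as the direct sum of simple ideals, one per connected component of its Dynkin diagram, so g ≅ A_5 ⊕ B_5 (dimension 35 + 55 = 90).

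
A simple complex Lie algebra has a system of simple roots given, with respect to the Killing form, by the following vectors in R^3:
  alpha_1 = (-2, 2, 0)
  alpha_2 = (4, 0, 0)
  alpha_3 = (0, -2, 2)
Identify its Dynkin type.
C3

Compute the Cartan integers a_ij = 2(alpha_i, alpha_j)/(alpha_j, alpha_j); the resulting 3x3 Cartan matrix is
[[2, -1, -1], [-2, 2, 0], [-1, 0, 2]].
The roots have two lengths (squared-length ratio 2:1); the short ones are alpha_{1,3}. The associated Dynkin diagram is a chain of 3 nodes with a double edge at one end; the terminal node there is the unique long simple root (C_3), so the type is C_3 (the algebra sp(6)).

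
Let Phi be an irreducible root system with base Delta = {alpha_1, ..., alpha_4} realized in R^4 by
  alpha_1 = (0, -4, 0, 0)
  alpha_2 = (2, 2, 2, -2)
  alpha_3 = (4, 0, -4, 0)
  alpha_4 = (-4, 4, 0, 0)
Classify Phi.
Compute the Cartan integers a_ij = 2(alpha_i, alpha_j)/(alpha_j, alpha_j); the resulting 4x4 Cartan matrix is
[[2, -1, 0, -1], [-1, 2, 0, 0], [0, 0, 2, -1], [-2, 0, -1, 2]].
The roots have two lengths (squared-length ratio 2:1); the short ones are alpha_{1,2}. The associated Dynkin diagram is a chain of 4 nodes with a double edge between the middle two (F_4), so the type is F_4.

F_4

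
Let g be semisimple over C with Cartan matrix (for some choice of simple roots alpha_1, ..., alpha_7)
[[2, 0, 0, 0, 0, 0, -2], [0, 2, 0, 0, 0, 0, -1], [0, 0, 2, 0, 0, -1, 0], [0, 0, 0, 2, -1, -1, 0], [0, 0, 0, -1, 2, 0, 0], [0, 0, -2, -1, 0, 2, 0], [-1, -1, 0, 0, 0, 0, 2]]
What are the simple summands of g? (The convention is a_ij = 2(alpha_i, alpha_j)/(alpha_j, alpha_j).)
B_4 + C_3

The diagram associated to this matrix has two connected components: the simple roots {alpha_3, alpha_4, alpha_5, alpha_6} form a chain of 4 nodes with a double edge at one end; the terminal node there is the unique short simple root (B_4), and {alpha_1, alpha_2, alpha_7} form a chain of 3 nodes with a double edge at one end; the terminal node there is the unique long simple root (C_3). A semisimple Lie algebra decomposes uniquely as the direct sum of simple ideals, one per connected component of its Dynkin diagram, so g ≅ B_4 ⊕ C_3 (dimension 36 + 21 = 57).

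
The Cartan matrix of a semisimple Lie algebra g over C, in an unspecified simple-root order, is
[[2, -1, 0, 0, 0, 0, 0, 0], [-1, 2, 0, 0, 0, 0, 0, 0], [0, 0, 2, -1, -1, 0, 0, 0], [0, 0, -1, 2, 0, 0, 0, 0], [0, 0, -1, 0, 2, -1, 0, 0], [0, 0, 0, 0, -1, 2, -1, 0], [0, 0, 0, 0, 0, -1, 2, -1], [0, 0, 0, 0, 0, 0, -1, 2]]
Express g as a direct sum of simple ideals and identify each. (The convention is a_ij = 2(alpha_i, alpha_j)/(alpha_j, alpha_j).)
A_2 ⊕ A_6

The diagram associated to this matrix has two connected components: the simple roots {alpha_1, alpha_2} form a chain of 2 nodes with single edges (A_2), and {alpha_3, alpha_4, alpha_5, alpha_6, alpha_7, alpha_8} form a chain of 6 nodes with single edges (A_6). A semisimple Lie algebra decomposes uniquely as the direct sum of simple ideals, one per connected component of its Dynkin diagram, so g ≅ A_2 ⊕ A_6 (dimension 8 + 48 = 56).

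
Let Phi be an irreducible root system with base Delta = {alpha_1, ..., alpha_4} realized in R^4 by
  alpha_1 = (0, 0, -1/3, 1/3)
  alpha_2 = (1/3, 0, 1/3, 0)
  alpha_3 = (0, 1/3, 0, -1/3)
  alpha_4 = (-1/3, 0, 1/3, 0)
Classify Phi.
Compute the Cartan integers a_ij = 2(alpha_i, alpha_j)/(alpha_j, alpha_j); the resulting 4x4 Cartan matrix is
[[2, -1, -1, -1], [-1, 2, 0, 0], [-1, 0, 2, 0], [-1, 0, 0, 2]].
All simple roots have the same length, so the diagram is simply laced. The associated Dynkin diagram is a chain of 2 nodes with a fork of two nodes at one end (D_4), so the type is D_4 (the algebra so(8)).

type D_4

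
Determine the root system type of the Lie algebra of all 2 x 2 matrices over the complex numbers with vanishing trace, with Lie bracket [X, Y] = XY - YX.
A_1 (sl(2))

This is sl(2), which has dimension 2^2 - 1 = 3 and rank 2 - 1 = 1 (a Cartan subalgebra is the diagonal traceless matrices). In the classification of classical Lie algebras, the special linear algebra sl(n+1) has type A_n; here n = 1, so the Dynkin diagram is a chain of 1 nodes with single edges (A_1). Hence the type is A_1.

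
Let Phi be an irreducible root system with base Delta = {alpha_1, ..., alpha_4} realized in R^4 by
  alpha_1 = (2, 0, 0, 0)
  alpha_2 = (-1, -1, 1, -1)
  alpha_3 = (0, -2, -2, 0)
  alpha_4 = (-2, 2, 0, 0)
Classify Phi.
Compute the Cartan integers a_ij = 2(alpha_i, alpha_j)/(alpha_j, alpha_j); the resulting 4x4 Cartan matrix is
[[2, -1, 0, -1], [-1, 2, 0, 0], [0, 0, 2, -1], [-2, 0, -1, 2]].
The roots have two lengths (squared-length ratio 2:1); the short ones are alpha_{1,2}. The associated Dynkin diagram is a chain of 4 nodes with a double edge between the middle two (F_4), so the type is F_4.

F_4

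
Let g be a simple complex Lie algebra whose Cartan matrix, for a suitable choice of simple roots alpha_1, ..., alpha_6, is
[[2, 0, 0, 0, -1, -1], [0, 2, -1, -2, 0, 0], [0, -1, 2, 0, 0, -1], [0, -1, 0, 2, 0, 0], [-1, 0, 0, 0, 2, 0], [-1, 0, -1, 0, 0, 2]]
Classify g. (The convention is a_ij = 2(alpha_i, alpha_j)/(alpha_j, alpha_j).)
B_6 (so(13))

The matrix has rank 6 with 2's on the diagonal. Reading the off-diagonal entries as Dynkin edges (a single edge where a_ij = a_ji = -1; a double or triple edge where a_ij * a_ji = 2 or 3), the diagram is a chain of 6 nodes with a double edge at one end; the terminal node there is the unique short simple root (B_6). One simple-root ordering that puts it in standard form is (alpha_5, alpha_1, alpha_6, alpha_3, alpha_2, alpha_4). So the algebra is type B_6, i.e. so(13).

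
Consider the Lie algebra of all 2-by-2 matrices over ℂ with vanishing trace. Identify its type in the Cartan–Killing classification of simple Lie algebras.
A1

This is sl(2), which has dimension 2^2 - 1 = 3 and rank 2 - 1 = 1 (a Cartan subalgebra is the diagonal traceless matrices). In the classification of classical Lie algebras, the special linear algebra sl(n+1) has type A_n; here n = 1, so the Dynkin diagram is a chain of 1 nodes with single edges (A_1). Hence the type is A_1.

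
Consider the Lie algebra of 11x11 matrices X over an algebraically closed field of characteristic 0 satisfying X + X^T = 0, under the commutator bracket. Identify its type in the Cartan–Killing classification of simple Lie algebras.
This is so(11) with 11 odd, which has dimension 11(11-1)/2 = 55 and rank (11-1)/2 = 5. In the classification of classical Lie algebras, the orthogonal algebra so(2n+1) in an odd number of variables has type B_n; here n = 5, so the Dynkin diagram is a chain of 5 nodes with a double edge at one end; the terminal node there is the unique short simple root (B_5). Hence the type is B_5.

type B_5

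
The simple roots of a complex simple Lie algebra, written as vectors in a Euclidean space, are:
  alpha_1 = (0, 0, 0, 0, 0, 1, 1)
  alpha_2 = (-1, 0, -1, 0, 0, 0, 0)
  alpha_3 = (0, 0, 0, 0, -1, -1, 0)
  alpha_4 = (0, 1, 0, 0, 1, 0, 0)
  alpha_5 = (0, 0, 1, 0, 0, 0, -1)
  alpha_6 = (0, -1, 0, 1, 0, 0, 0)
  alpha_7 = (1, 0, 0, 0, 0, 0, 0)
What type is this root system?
type B_7

Compute the Cartan integers a_ij = 2(alpha_i, alpha_j)/(alpha_j, alpha_j); the resulting 7x7 Cartan matrix is
[[2, 0, -1, 0, -1, 0, 0], [0, 2, 0, 0, -1, 0, -2], [-1, 0, 2, -1, 0, 0, 0], [0, 0, -1, 2, 0, -1, 0], [-1, -1, 0, 0, 2, 0, 0], [0, 0, 0, -1, 0, 2, 0], [0, -1, 0, 0, 0, 0, 2]].
The roots have two lengths (squared-length ratio 2:1); the short ones are alpha_{7}. The associated Dynkin diagram is a chain of 7 nodes with a double edge at one end; the terminal node there is the unique short simple root (B_7), so the type is B_7 (the algebra so(15)).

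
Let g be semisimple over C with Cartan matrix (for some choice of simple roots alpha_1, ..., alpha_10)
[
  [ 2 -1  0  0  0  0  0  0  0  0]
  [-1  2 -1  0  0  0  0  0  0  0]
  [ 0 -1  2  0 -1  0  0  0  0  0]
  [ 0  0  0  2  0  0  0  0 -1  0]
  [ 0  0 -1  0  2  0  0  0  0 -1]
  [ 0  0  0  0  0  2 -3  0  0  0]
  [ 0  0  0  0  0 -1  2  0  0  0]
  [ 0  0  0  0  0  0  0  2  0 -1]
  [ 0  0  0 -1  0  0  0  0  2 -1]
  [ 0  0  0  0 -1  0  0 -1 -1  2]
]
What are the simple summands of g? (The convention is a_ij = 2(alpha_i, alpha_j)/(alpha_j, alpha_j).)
The diagram associated to this matrix has two connected components: the simple roots {alpha_1, alpha_2, alpha_3, alpha_4, alpha_5, alpha_8, alpha_9, alpha_10} form a chain of 7 nodes with one extra node attached to the third node from one end (E_8), and {alpha_6, alpha_7} form two nodes joined by a triple edge (G_2). A semisimple Lie algebra decomposes uniquely as the direct sum of simple ideals, one per connected component of its Dynkin diagram, so g ≅ E_8 ⊕ G_2 (dimension 248 + 14 = 262).

E_8 ⊕ G_2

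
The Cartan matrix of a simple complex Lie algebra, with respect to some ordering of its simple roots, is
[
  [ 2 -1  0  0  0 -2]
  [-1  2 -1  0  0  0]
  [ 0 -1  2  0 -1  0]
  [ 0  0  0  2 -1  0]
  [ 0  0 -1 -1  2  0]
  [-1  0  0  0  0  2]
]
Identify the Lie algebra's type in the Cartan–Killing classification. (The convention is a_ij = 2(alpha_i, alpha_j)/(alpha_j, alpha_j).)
type B_6

The matrix has rank 6 with 2's on the diagonal. Reading the off-diagonal entries as Dynkin edges (a single edge where a_ij = a_ji = -1; a double or triple edge where a_ij * a_ji = 2 or 3), the diagram is a chain of 6 nodes with a double edge at one end; the terminal node there is the unique short simple root (B_6). One simple-root ordering that puts it in standard form is (alpha_4, alpha_5, alpha_3, alpha_2, alpha_1, alpha_6). So the algebra is type B_6, i.e. so(13).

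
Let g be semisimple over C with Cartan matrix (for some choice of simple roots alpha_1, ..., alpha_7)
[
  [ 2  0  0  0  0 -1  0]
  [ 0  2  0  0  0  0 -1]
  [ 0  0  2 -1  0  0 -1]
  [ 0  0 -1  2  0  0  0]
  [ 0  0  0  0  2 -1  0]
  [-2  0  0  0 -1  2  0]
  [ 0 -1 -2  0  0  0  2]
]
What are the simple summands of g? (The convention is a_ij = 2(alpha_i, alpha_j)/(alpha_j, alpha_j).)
The diagram associated to this matrix has two connected components: the simple roots {alpha_1, alpha_5, alpha_6} form a chain of 3 nodes with a double edge at one end; the terminal node there is the unique short simple root (B_3), and {alpha_2, alpha_3, alpha_4, alpha_7} form a chain of 4 nodes with a double edge between the middle two (F_4). A semisimple Lie algebra decomposes uniquely as the direct sum of simple ideals, one per connected component of its Dynkin diagram, so g ≅ B_3 ⊕ F_4 (dimension 21 + 52 = 73).

B_3 (so(7)) ⊕ F_4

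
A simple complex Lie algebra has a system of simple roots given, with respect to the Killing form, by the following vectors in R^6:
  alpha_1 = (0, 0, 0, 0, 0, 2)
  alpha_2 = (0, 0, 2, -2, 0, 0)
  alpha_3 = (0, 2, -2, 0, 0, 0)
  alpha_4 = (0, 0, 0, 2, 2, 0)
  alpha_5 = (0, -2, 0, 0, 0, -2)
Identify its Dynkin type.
B5

Compute the Cartan integers a_ij = 2(alpha_i, alpha_j)/(alpha_j, alpha_j); the resulting 5x5 Cartan matrix is
[[2, 0, 0, 0, -1], [0, 2, -1, -1, 0], [0, -1, 2, 0, -1], [0, -1, 0, 2, 0], [-2, 0, -1, 0, 2]].
The roots have two lengths (squared-length ratio 2:1); the short ones are alpha_{1}. The associated Dynkin diagram is a chain of 5 nodes with a double edge at one end; the terminal node there is the unique short simple root (B_5), so the type is B_5 (the algebra so(11)).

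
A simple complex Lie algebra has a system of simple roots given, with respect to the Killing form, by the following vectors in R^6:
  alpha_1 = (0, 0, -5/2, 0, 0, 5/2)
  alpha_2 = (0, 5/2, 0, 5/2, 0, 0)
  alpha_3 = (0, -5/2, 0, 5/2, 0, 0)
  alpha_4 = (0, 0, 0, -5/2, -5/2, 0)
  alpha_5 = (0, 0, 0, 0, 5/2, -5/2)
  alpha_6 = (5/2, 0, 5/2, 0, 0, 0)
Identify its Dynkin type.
Compute the Cartan integers a_ij = 2(alpha_i, alpha_j)/(alpha_j, alpha_j); the resulting 6x6 Cartan matrix is
[[2, 0, 0, 0, -1, -1], [0, 2, 0, -1, 0, 0], [0, 0, 2, -1, 0, 0], [0, -1, -1, 2, -1, 0], [-1, 0, 0, -1, 2, 0], [-1, 0, 0, 0, 0, 2]].
All simple roots have the same length, so the diagram is simply laced. The associated Dynkin diagram is a chain of 4 nodes with a fork of two nodes at one end (D_6), so the type is D_6 (the algebra so(12)).

D6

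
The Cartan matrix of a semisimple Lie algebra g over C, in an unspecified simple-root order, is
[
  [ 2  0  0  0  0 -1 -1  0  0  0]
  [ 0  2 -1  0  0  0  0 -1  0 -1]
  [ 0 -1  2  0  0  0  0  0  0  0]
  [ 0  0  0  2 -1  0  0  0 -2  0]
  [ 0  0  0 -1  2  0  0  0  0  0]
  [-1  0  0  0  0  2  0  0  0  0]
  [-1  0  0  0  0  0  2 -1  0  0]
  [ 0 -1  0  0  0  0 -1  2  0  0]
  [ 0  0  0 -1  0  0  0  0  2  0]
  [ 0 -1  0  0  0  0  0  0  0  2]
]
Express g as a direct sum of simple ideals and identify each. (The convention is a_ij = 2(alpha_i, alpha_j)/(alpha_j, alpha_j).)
The diagram associated to this matrix has two connected components: the simple roots {alpha_4, alpha_5, alpha_9} form a chain of 3 nodes with a double edge at one end; the terminal node there is the unique short simple root (B_3), and {alpha_1, alpha_2, alpha_3, alpha_6, alpha_7, alpha_8, alpha_10} form a chain of 5 nodes with a fork of two nodes at one end (D_7). A semisimple Lie algebra decomposes uniquely as the direct sum of simple ideals, one per connected component of its Dynkin diagram, so g ≅ B_3 ⊕ D_7 (dimension 21 + 91 = 112).

B_3 + D_7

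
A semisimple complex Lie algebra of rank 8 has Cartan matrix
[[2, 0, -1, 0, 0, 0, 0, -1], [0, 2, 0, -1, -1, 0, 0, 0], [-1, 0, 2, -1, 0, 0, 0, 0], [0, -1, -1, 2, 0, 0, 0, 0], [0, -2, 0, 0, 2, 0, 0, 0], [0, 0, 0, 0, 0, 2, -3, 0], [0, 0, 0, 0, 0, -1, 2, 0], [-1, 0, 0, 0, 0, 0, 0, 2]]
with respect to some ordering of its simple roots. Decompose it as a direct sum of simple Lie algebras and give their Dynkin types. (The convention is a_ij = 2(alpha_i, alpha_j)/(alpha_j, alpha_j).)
The diagram associated to this matrix has two connected components: the simple roots {alpha_1, alpha_2, alpha_3, alpha_4, alpha_5, alpha_8} form a chain of 6 nodes with a double edge at one end; the terminal node there is the unique long simple root (C_6), and {alpha_6, alpha_7} form two nodes joined by a triple edge (G_2). A semisimple Lie algebra decomposes uniquely as the direct sum of simple ideals, one per connected component of its Dynkin diagram, so g ≅ C_6 ⊕ G_2 (dimension 78 + 14 = 92).

C_6 ⊕ G_2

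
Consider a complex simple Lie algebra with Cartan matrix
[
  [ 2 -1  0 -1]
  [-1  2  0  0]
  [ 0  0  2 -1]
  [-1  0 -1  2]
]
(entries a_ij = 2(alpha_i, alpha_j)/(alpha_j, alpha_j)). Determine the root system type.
The matrix has rank 4 with 2's on the diagonal. Reading the off-diagonal entries as Dynkin edges (a single edge where a_ij = a_ji = -1; a double or triple edge where a_ij * a_ji = 2 or 3), the diagram is a chain of 4 nodes with single edges (A_4). One simple-root ordering that puts it in standard form is (alpha_3, alpha_4, alpha_1, alpha_2). So the algebra is type A_4, i.e. sl(5).

type A_4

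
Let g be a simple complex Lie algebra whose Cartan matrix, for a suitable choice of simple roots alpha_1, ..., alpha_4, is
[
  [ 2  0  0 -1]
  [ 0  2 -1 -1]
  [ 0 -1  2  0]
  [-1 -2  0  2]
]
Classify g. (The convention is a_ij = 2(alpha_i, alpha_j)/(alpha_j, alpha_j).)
The matrix has rank 4 with 2's on the diagonal. Reading the off-diagonal entries as Dynkin edges (a single edge where a_ij = a_ji = -1; a double or triple edge where a_ij * a_ji = 2 or 3), the diagram is a chain of 4 nodes with a double edge between the middle two (F_4). One simple-root ordering that puts it in standard form is (alpha_1, alpha_4, alpha_2, alpha_3). So the algebra is type F_4.

F_4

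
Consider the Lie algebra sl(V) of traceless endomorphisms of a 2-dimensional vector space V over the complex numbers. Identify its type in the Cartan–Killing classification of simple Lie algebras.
A_1

This is sl(2), which has dimension 2^2 - 1 = 3 and rank 2 - 1 = 1 (a Cartan subalgebra is the diagonal traceless matrices). In the classification of classical Lie algebras, the special linear algebra sl(n+1) has type A_n; here n = 1, so the Dynkin diagram is a chain of 1 nodes with single edges (A_1). Hence the type is A_1.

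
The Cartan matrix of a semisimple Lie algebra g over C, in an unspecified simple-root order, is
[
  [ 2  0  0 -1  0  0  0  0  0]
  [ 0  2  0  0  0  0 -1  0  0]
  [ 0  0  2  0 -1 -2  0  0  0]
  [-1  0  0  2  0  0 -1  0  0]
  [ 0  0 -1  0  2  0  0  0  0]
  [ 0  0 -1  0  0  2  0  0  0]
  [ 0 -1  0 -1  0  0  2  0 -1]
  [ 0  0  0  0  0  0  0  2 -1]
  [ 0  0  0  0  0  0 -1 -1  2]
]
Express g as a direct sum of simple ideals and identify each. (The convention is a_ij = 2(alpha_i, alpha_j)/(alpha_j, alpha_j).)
B_3 (so(7)) + E_6

The diagram associated to this matrix has two connected components: the simple roots {alpha_3, alpha_5, alpha_6} form a chain of 3 nodes with a double edge at one end; the terminal node there is the unique short simple root (B_3), and {alpha_1, alpha_2, alpha_4, alpha_7, alpha_8, alpha_9} form a chain of 5 nodes with one extra node attached to the third node from one end (E_6). A semisimple Lie algebra decomposes uniquely as the direct sum of simple ideals, one per connected component of its Dynkin diagram, so g ≅ B_3 ⊕ E_6 (dimension 21 + 78 = 99).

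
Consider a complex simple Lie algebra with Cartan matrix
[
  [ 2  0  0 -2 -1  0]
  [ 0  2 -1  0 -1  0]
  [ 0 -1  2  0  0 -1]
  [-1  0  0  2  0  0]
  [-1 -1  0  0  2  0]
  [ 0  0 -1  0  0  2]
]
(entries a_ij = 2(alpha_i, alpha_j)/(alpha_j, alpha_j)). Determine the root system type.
B_6

The matrix has rank 6 with 2's on the diagonal. Reading the off-diagonal entries as Dynkin edges (a single edge where a_ij = a_ji = -1; a double or triple edge where a_ij * a_ji = 2 or 3), the diagram is a chain of 6 nodes with a double edge at one end; the terminal node there is the unique short simple root (B_6). One simple-root ordering that puts it in standard form is (alpha_6, alpha_3, alpha_2, alpha_5, alpha_1, alpha_4). So the algebra is type B_6, i.e. so(13).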